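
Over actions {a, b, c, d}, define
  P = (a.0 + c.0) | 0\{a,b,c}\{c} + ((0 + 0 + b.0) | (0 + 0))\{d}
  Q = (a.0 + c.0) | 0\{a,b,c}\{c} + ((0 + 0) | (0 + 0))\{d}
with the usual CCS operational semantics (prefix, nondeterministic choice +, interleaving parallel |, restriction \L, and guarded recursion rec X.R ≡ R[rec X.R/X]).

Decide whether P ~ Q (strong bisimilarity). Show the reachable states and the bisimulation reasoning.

not bisimilar

Reachable graph of P (3 states):
  u0 = (a.0 + c.0) | 0\{a,b,c}\{c} + ((0 + 0 + b.0) | (0 + 0))\{d} :: --a--▸ u1, --b--▸ u2, --c--▸ u1
  u1 = 0 | 0\{a,b,c}\{c} :: ∅
  u2 = (0 | (0 + 0))\{d} :: ∅
Reachable graph of Q (2 states):
  v0 = (a.0 + c.0) | 0\{a,b,c}\{c} + ((0 + 0) | (0 + 0))\{d} :: --a--▸ v1, --c--▸ v1
  v1 = 0 | 0\{a,b,c}\{c} :: ∅
Partition-refinement fixed point:
  B0 = {u0}
  B1 = {u1, u2, v1}
  B2 = {v0}
u0 ∈ B0, v0 ∈ B2 → different blocks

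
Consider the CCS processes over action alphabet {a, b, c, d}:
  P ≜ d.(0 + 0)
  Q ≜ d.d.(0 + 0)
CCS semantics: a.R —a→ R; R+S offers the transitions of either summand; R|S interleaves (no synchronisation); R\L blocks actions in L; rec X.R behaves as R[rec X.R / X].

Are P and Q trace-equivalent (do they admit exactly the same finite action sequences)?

NO — witness ⟨dd⟩

P's transition system — 2 states:
  s0 = d.(0 + 0) :: -d-> s1
  s1 = 0 + 0 :: ·
Q's transition system — 3 states:
  t0 = d.d.(0 + 0) :: -d-> t1
  t1 = d.(0 + 0) :: -d-> t2
  t2 = 0 + 0 :: ·
Executing dd from Q (initial set {t0}):
  [1] d ⇒ {t1}
  [2] d ⇒ {t2}
  — Q admits the full trace.
Executing dd from P (initial set {s0}):
  [1] d ⇒ {s1}
  [2] d ⇒ ∅ (P stuck)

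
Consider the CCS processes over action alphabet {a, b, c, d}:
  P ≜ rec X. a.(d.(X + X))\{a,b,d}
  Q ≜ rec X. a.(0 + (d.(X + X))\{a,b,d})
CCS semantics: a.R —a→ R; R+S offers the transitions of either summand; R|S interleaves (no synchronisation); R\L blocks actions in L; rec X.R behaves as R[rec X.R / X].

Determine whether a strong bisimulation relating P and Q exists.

bisimilar

P's transition system — 2 states:
  s0 = rec X. a.(d.(X + X))\{a,b,d} has moves -a-> s1
  s1 = (d.((rec X. a.(d.(X + X))\{a,b,d}) + (rec X. a.(d.(X + X))\{a,b,d})))\{a,b,d} has moves deadlocked
Q's transition system — 2 states:
  t0 = rec X. a.(0 + (d.(X + X))\{a,b,d}) has moves -a-> t1
  t1 = 0 + (d.((rec X. a.(0 + (d.(X + X))\{a,b,d})) + (rec X. a.(0 + (d.(X + X))\{a,b,d}))))\{a,b,d} has moves deadlocked
Bisimilarity quotient blocks:
  B0 = {s0, t0}
  B1 = {s1, t1}
s0 ∈ B0, t0 ∈ B0 → same block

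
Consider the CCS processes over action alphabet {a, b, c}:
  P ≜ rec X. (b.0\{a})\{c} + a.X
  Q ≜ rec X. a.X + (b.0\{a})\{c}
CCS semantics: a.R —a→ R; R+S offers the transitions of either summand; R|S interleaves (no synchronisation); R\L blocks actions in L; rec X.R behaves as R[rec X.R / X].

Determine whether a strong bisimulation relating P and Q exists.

bisimilar

Reachable graph of P (2 states):
  u0 = rec X. (b.0\{a})\{c} + a.X ⊢ —a→ u0, —b→ u1
  u1 = 0\{a}\{c} ⊢ ·
Reachable graph of Q (2 states):
  v0 = rec X. a.X + (b.0\{a})\{c} ⊢ —a→ v0, —b→ v1
  v1 = 0\{a}\{c} ⊢ ·
Partition-refinement fixed point:
  B0 = {u0, v0}
  B1 = {u1, v1}
u0 ∈ B0, v0 ∈ B0 → same block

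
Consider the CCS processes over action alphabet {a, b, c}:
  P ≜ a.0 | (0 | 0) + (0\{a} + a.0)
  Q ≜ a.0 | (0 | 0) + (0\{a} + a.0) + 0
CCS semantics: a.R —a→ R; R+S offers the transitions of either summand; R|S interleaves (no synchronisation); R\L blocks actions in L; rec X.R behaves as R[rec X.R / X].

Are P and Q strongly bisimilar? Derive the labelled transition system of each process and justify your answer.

P's transition system — 3 states:
  u0 = a.0 | (0 | 0) + (0\{a} + a.0) | =a=> u1, =a=> u2
  u1 = 0 | deadlocked
  u2 = 0 | (0 | 0) | deadlocked
Q's transition system — 3 states:
  v0 = a.0 | (0 | 0) + (0\{a} + a.0) + 0 | =a=> v1, =a=> v2
  v1 = 0 | deadlocked
  v2 = 0 | (0 | 0) | deadlocked
Bisimilarity quotient blocks:
  B0 = {u0, v0}
  B1 = {u1, u2, v1, v2}
u0 ∈ B0, v0 ∈ B0 → same block

YES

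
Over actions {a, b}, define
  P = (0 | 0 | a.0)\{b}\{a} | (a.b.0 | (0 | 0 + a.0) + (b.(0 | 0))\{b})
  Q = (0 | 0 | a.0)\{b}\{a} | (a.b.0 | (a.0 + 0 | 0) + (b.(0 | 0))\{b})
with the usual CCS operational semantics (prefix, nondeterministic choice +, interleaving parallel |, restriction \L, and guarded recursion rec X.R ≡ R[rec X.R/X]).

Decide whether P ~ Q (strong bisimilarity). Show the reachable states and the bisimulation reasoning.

Reachable graph of P (6 states):
  s0 = (0 | 0 | a.0)\{b}\{a} | (a.b.0 | (0 | 0 + a.0) + (b.(0 | 0))\{b}) | -a-> s1, -a-> s2
  s1 = (0 | 0 | a.0)\{b}\{a} | (a.b.0 | 0) | -a-> s3
  s2 = (0 | 0 | a.0)\{b}\{a} | (b.0 | (0 | 0 + a.0)) | -a-> s3, -b-> s4
  s3 = (0 | 0 | a.0)\{b}\{a} | (b.0 | 0) | -b-> s5
  s4 = (0 | 0 | a.0)\{b}\{a} | (0 | (0 | 0 + a.0)) | -a-> s5
  s5 = (0 | 0 | a.0)\{b}\{a} | (0 | 0) | (no moves)
Reachable graph of Q (6 states):
  t0 = (0 | 0 | a.0)\{b}\{a} | (a.b.0 | (a.0 + 0 | 0) + (b.(0 | 0))\{b}) | -a-> t1, -a-> t2
  t1 = (0 | 0 | a.0)\{b}\{a} | (a.b.0 | 0) | -a-> t3
  t2 = (0 | 0 | a.0)\{b}\{a} | (b.0 | (a.0 + 0 | 0)) | -a-> t3, -b-> t4
  t3 = (0 | 0 | a.0)\{b}\{a} | (b.0 | 0) | -b-> t5
  t4 = (0 | 0 | a.0)\{b}\{a} | (0 | (a.0 + 0 | 0)) | -a-> t5
  t5 = (0 | 0 | a.0)\{b}\{a} | (0 | 0) | (no moves)
Coarsest stable partition (strong bisimilarity classes):
  B0 = {s0, t0}
  B1 = {s2, t2}
  B2 = {s3, t3}
  B3 = {s5, t5}
  B4 = {s4, t4}
  B5 = {s1, t1}
s0 ∈ B0, t0 ∈ B0 → same block

bisimilar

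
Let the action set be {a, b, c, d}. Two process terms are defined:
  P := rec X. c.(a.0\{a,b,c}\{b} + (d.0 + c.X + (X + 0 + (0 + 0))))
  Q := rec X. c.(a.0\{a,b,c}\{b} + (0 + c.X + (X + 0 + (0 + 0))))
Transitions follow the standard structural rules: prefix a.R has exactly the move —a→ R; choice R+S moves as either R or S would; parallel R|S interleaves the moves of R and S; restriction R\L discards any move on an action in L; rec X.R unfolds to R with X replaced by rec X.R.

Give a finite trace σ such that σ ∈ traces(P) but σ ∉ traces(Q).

Reachable graph of P (4 states):
  p0 = rec X. c.(a.0\{a,b,c}\{b} + (d.0 + c.X + (X + 0 + (0 + 0)))) ⊢ —c→ p1
  p1 = a.0\{a,b,c}\{b} + (d.0 + c.(rec X. c.(a.0\{a,b,c}\{b} + (d.0 + c.X + (X + 0 + (0 + 0))))) + ((rec X. c.(a.0\{a,b,c}\{b} + (d.0 + c.X + (X + 0 + (0 + 0))))) + 0 + (0 + 0))) ⊢ —a→ p2, —c→ p0, —c→ p1, —d→ p3
  p2 = 0\{a,b,c}\{b} ⊢ deadlocked
  p3 = 0 ⊢ deadlocked
Reachable graph of Q (3 states):
  q0 = rec X. c.(a.0\{a,b,c}\{b} + (0 + c.X + (X + 0 + (0 + 0)))) ⊢ —c→ q1
  q1 = a.0\{a,b,c}\{b} + (0 + c.(rec X. c.(a.0\{a,b,c}\{b} + (0 + c.X + (X + 0 + (0 + 0))))) + ((rec X. c.(a.0\{a,b,c}\{b} + (0 + c.X + (X + 0 + (0 + 0))))) + 0 + (0 + 0))) ⊢ —a→ q2, —c→ q0, —c→ q1
  q2 = 0\{a,b,c}\{b} ⊢ deadlocked
Run σ = ⟨cd⟩ on P: start {p0}
  [1] c ⇒ {p1}
  [2] d ⇒ {p3}
  P completes σ.
Run σ = ⟨cd⟩ on Q: start {q0}
  [1] c ⇒ {q1}
  [2] d ⇒ ∅  — Q cannot continue

cd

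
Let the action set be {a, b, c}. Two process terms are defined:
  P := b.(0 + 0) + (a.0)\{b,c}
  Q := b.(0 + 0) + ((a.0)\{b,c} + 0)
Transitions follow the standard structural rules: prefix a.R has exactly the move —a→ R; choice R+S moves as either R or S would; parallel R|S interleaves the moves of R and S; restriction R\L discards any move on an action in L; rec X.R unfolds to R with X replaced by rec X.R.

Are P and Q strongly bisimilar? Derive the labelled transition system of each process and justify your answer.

LTS(P): 3 reachable states
  u0 = b.(0 + 0) + (a.0)\{b,c} has moves -a-> u1, -b-> u2
  u1 = 0\{b,c} has moves ∅
  u2 = 0 + 0 has moves ∅
LTS(Q): 3 reachable states
  v0 = b.(0 + 0) + ((a.0)\{b,c} + 0) has moves -a-> v1, -b-> v2
  v1 = 0\{b,c} has moves ∅
  v2 = 0 + 0 has moves ∅
Bisimilarity quotient blocks:
  B0 = {u0, v0}
  B1 = {u1, u2, v1, v2}
u0 ∈ B0, v0 ∈ B0 → same block

bisimilar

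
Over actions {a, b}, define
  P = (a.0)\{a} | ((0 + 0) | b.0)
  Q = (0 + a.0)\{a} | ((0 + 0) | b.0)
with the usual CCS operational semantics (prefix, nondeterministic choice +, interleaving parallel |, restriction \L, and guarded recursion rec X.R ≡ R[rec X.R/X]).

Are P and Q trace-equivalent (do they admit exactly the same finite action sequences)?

LTS(P): 2 reachable states
  p0 = (a.0)\{a} | ((0 + 0) | b.0) | ··b··> p1
  p1 = (a.0)\{a} | ((0 + 0) | 0) | ·
LTS(Q): 2 reachable states
  q0 = (0 + a.0)\{a} | ((0 + 0) | b.0) | ··b··> q1
  q1 = (0 + a.0)\{a} | ((0 + 0) | 0) | ·
Partition-refinement fixed point:
  B0 = {p0, q0}
  B1 = {p1, q1}
p0 ∈ B0, q0 ∈ B0 → same block
Bisimilar ⇒ trace-equivalent.

YES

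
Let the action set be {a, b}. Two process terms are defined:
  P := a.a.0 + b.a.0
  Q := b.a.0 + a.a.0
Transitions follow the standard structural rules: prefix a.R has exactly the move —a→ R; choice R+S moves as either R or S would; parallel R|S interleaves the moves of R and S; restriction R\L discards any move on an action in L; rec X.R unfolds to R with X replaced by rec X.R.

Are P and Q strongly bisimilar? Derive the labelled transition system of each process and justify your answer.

P ~ Q

P's transition system — 3 states:
  s0 = a.a.0 + b.a.0 → —a→ s1, —b→ s1
  s1 = a.0 → —a→ s2
  s2 = 0 → deadlocked
Q's transition system — 3 states:
  t0 = b.a.0 + a.a.0 → —a→ t1, —b→ t1
  t1 = a.0 → —a→ t2
  t2 = 0 → deadlocked
Bisimilarity quotient blocks:
  B0 = {s0, t0}
  B1 = {s1, t1}
  B2 = {s2, t2}
s0 ∈ B0, t0 ∈ B0 → same block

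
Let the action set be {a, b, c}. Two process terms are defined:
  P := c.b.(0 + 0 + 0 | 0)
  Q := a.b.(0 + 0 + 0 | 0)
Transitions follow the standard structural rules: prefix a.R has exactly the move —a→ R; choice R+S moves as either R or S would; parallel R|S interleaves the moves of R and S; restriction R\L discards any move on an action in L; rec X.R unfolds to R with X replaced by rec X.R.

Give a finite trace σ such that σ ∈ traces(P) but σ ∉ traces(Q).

Reachable graph of P (3 states):
  s0 = c.b.(0 + 0 + 0 | 0) :: —c→ s1
  s1 = b.(0 + 0 + 0 | 0) :: —b→ s2
  s2 = 0 + 0 + 0 | 0 :: stopped
Reachable graph of Q (3 states):
  t0 = a.b.(0 + 0 + 0 | 0) :: —a→ t1
  t1 = b.(0 + 0 + 0 | 0) :: —b→ t2
  t2 = 0 + 0 + 0 | 0 :: stopped
Run σ = ⟨c⟩ on P: start {s0}
  [1] c ⇒ {s1}
  P completes σ.
Run σ = ⟨c⟩ on Q: start {t0}
  [1] c ⇒ no successor for Q

c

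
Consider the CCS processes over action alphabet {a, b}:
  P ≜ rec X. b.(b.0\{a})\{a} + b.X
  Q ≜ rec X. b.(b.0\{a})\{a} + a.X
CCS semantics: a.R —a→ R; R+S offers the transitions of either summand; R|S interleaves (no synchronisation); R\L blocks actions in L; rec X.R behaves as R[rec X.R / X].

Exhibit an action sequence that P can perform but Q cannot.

LTS(P): 3 reachable states
  m0 = rec X. b.(b.0\{a})\{a} + b.X | -b-> m0, -b-> m1
  m1 = (b.0\{a})\{a} | -b-> m2
  m2 = 0\{a}\{a} | (no moves)
LTS(Q): 3 reachable states
  n0 = rec X. b.(b.0\{a})\{a} + a.X | -a-> n0, -b-> n1
  n1 = (b.0\{a})\{a} | -b-> n2
  n2 = 0\{a}\{a} | (no moves)
Trace ⟨bbb⟩ through P, begin at {m0}:
  after b @ step 1: {m0, m1}
  after b @ step 2: {m0, m1, m2}
  after b @ step 3: {m0, m1, m2}
  P completes σ.
Trace ⟨bbb⟩ through Q, begin at {n0}:
  after b @ step 1: {n1}
  after b @ step 2: {n2}
  after b @ step 3: no successor for Q

bbb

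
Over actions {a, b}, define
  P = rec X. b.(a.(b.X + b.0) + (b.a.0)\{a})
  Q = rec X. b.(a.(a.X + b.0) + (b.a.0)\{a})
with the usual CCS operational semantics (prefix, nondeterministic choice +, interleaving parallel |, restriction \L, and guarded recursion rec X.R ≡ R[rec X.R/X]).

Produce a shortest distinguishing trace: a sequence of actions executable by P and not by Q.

LTS(P): 5 reachable states
  p0 = rec X. b.(a.(b.X + b.0) + (b.a.0)\{a}) has moves --b--▸ p1
  p1 = a.(b.(rec X. b.(a.(b.X + b.0) + (b.a.0)\{a})) + b.0) + (b.a.0)\{a} has moves --a--▸ p2, --b--▸ p3
  p2 = b.(rec X. b.(a.(b.X + b.0) + (b.a.0)\{a})) + b.0 has moves --b--▸ p0, --b--▸ p4
  p3 = (a.0)\{a} has moves deadlocked
  p4 = 0 has moves deadlocked
LTS(Q): 5 reachable states
  q0 = rec X. b.(a.(a.X + b.0) + (b.a.0)\{a}) has moves --b--▸ q1
  q1 = a.(a.(rec X. b.(a.(a.X + b.0) + (b.a.0)\{a})) + b.0) + (b.a.0)\{a} has moves --a--▸ q2, --b--▸ q3
  q2 = a.(rec X. b.(a.(a.X + b.0) + (b.a.0)\{a})) + b.0 has moves --a--▸ q0, --b--▸ q4
  q3 = (a.0)\{a} has moves deadlocked
  q4 = 0 has moves deadlocked
Run σ = ⟨babb⟩ on P: start {p0}
  [1] b ⇒ {p1}
  [2] a ⇒ {p2}
  [3] b ⇒ {p0, p4}
  [4] b ⇒ {p1}
  — P admits the full trace.
Run σ = ⟨babb⟩ on Q: start {q0}
  [1] b ⇒ {q1}
  [2] a ⇒ {q2}
  [3] b ⇒ {q4}
  [4] b ⇒ ∅ (Q stuck)

babb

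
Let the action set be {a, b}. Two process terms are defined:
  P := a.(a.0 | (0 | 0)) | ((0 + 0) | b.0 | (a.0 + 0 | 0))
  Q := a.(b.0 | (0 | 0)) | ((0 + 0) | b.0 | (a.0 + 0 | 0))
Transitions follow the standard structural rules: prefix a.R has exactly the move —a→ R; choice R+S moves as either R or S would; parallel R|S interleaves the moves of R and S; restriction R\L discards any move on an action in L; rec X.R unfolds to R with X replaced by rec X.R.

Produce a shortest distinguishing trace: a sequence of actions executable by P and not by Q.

Reachable graph of P (12 states):
  m0 = a.(a.0 | (0 | 0)) | ((0 + 0) | b.0 | (a.0 + 0 | 0)) has moves --a--▸ m1, --a--▸ m2, --b--▸ m3
  m1 = a.(a.0 | (0 | 0)) | ((0 + 0) | b.0 | 0) has moves --a--▸ m4, --b--▸ m5
  m2 = a.0 | (0 | 0) | ((0 + 0) | b.0 | (a.0 + 0 | 0)) has moves --a--▸ m4, --a--▸ m6, --b--▸ m7
  m3 = a.(a.0 | (0 | 0)) | ((0 + 0) | 0 | (a.0 + 0 | 0)) has moves --a--▸ m5, --a--▸ m7
  m4 = a.0 | (0 | 0) | ((0 + 0) | b.0 | 0) has moves --a--▸ m8, --b--▸ m9
  m5 = a.(a.0 | (0 | 0)) | ((0 + 0) | 0 | 0) has moves --a--▸ m9
  m6 = 0 | (0 | 0) | ((0 + 0) | b.0 | (a.0 + 0 | 0)) has moves --a--▸ m8, --b--▸ m10
  m7 = a.0 | (0 | 0) | ((0 + 0) | 0 | (a.0 + 0 | 0)) has moves --a--▸ m10, --a--▸ m9
  m8 = 0 | (0 | 0) | ((0 + 0) | b.0 | 0) has moves --b--▸ m11
  m9 = a.0 | (0 | 0) | ((0 + 0) | 0 | 0) has moves --a--▸ m11
  m10 = 0 | (0 | 0) | ((0 + 0) | 0 | (a.0 + 0 | 0)) has moves --a--▸ m11
  m11 = 0 | (0 | 0) | ((0 + 0) | 0 | 0) has moves deadlocked
Reachable graph of Q (12 states):
  n0 = a.(b.0 | (0 | 0)) | ((0 + 0) | b.0 | (a.0 + 0 | 0)) has moves --a--▸ n1, --a--▸ n2, --b--▸ n3
  n1 = a.(b.0 | (0 | 0)) | ((0 + 0) | b.0 | 0) has moves --a--▸ n4, --b--▸ n5
  n2 = b.0 | (0 | 0) | ((0 + 0) | b.0 | (a.0 + 0 | 0)) has moves --a--▸ n4, --b--▸ n6, --b--▸ n7
  n3 = a.(b.0 | (0 | 0)) | ((0 + 0) | 0 | (a.0 + 0 | 0)) has moves --a--▸ n5, --a--▸ n7
  n4 = b.0 | (0 | 0) | ((0 + 0) | b.0 | 0) has moves --b--▸ n8, --b--▸ n9
  n5 = a.(b.0 | (0 | 0)) | ((0 + 0) | 0 | 0) has moves --a--▸ n9
  n6 = 0 | (0 | 0) | ((0 + 0) | b.0 | (a.0 + 0 | 0)) has moves --a--▸ n8, --b--▸ n10
  n7 = b.0 | (0 | 0) | ((0 + 0) | 0 | (a.0 + 0 | 0)) has moves --a--▸ n9, --b--▸ n10
  n8 = 0 | (0 | 0) | ((0 + 0) | b.0 | 0) has moves --b--▸ n11
  n9 = b.0 | (0 | 0) | ((0 + 0) | 0 | 0) has moves --b--▸ n11
  n10 = 0 | (0 | 0) | ((0 + 0) | 0 | (a.0 + 0 | 0)) has moves --a--▸ n11
  n11 = 0 | (0 | 0) | ((0 + 0) | 0 | 0) has moves deadlocked
Executing aaa from P (initial set {m0}):
  step 1 (a): {m1, m2}
  step 2 (a): {m4, m6}
  step 3 (a): {m8}
  — P admits the full trace.
Executing aaa from Q (initial set {n0}):
  step 1 (a): {n1, n2}
  step 2 (a): {n4}
  step 3 (a): ∅ (Q stuck)

aaa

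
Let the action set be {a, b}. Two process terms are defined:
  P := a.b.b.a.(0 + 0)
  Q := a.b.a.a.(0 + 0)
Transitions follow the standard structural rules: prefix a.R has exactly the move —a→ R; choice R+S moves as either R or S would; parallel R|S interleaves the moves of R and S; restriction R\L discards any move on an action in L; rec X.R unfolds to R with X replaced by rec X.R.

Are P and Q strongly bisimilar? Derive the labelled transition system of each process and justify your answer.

P ≁ Q

Reachable graph of P (5 states):
  p0 = a.b.b.a.(0 + 0) has moves -a-> p1
  p1 = b.b.a.(0 + 0) has moves -b-> p2
  p2 = b.a.(0 + 0) has moves -b-> p3
  p3 = a.(0 + 0) has moves -a-> p4
  p4 = 0 + 0 has moves ·
Reachable graph of Q (5 states):
  q0 = a.b.a.a.(0 + 0) has moves -a-> q1
  q1 = b.a.a.(0 + 0) has moves -b-> q2
  q2 = a.a.(0 + 0) has moves -a-> q3
  q3 = a.(0 + 0) has moves -a-> q4
  q4 = 0 + 0 has moves ·
Partition-refinement fixed point:
  B0 = {p0}
  B1 = {p1}
  B2 = {p2}
  B3 = {p3, q3}
  B4 = {p4, q4}
  B5 = {q0}
  B6 = {q1}
  B7 = {q2}
p0 ∈ B0, q0 ∈ B5 → different blocks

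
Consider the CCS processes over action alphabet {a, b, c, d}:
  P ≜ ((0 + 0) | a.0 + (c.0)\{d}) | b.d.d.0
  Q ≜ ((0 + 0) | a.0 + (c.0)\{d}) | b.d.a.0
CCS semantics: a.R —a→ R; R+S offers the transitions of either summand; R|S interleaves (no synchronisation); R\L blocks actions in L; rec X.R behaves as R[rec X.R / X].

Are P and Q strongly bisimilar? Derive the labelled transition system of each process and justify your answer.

LTS(P): 12 reachable states
  u0 = ((0 + 0) | a.0 + (c.0)\{d}) | b.d.d.0 ⊢ ··a··> u1, ··b··> u2, ··c··> u3
  u1 = (0 + 0) | 0 | b.d.d.0 ⊢ ··b··> u4
  u2 = ((0 + 0) | a.0 + (c.0)\{d}) | d.d.0 ⊢ ··a··> u4, ··c··> u5, ··d··> u6
  u3 = 0\{d} | b.d.d.0 ⊢ ··b··> u5
  u4 = (0 + 0) | 0 | d.d.0 ⊢ ··d··> u7
  u5 = 0\{d} | d.d.0 ⊢ ··d··> u8
  u6 = ((0 + 0) | a.0 + (c.0)\{d}) | d.0 ⊢ ··a··> u7, ··c··> u8, ··d··> u9
  u7 = (0 + 0) | 0 | d.0 ⊢ ··d··> u10
  u8 = 0\{d} | d.0 ⊢ ··d··> u11
  u9 = ((0 + 0) | a.0 + (c.0)\{d}) | 0 ⊢ ··a··> u10, ··c··> u11
  u10 = (0 + 0) | 0 | 0 ⊢ ·
  u11 = 0\{d} | 0 ⊢ ·
LTS(Q): 12 reachable states
  v0 = ((0 + 0) | a.0 + (c.0)\{d}) | b.d.a.0 ⊢ ··a··> v1, ··b··> v2, ··c··> v3
  v1 = (0 + 0) | 0 | b.d.a.0 ⊢ ··b··> v4
  v2 = ((0 + 0) | a.0 + (c.0)\{d}) | d.a.0 ⊢ ··a··> v4, ··c··> v5, ··d··> v6
  v3 = 0\{d} | b.d.a.0 ⊢ ··b··> v5
  v4 = (0 + 0) | 0 | d.a.0 ⊢ ··d··> v7
  v5 = 0\{d} | d.a.0 ⊢ ··d··> v8
  v6 = ((0 + 0) | a.0 + (c.0)\{d}) | a.0 ⊢ ··a··> v7, ··a··> v9, ··c··> v8
  v7 = (0 + 0) | 0 | a.0 ⊢ ··a··> v10
  v8 = 0\{d} | a.0 ⊢ ··a··> v11
  v9 = ((0 + 0) | a.0 + (c.0)\{d}) | 0 ⊢ ··a··> v10, ··c··> v11
  v10 = (0 + 0) | 0 | 0 ⊢ ·
  v11 = 0\{d} | 0 ⊢ ·
Coarsest stable partition (strong bisimilarity classes):
  B0 = {u0}
  B1 = {u1, u3}
  B2 = {u4, u5}
  B3 = {u7, u8}
  B4 = {u10, u11, v10, v11}
  B5 = {u2}
  B6 = {u6}
  B7 = {u9, v9}
  B8 = {v0}
  B9 = {v1, v3}
  B10 = {v4, v5}
  B11 = {v7, v8}
  B12 = {v2}
  B13 = {v6}
u0 ∈ B0, v0 ∈ B8 → different blocks

P ≁ Q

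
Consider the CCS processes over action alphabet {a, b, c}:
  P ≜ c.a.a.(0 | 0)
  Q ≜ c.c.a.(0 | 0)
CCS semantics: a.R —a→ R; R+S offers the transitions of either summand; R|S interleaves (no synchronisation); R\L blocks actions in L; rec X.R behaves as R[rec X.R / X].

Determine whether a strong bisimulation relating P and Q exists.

not bisimilar

P's transition system — 4 states:
  p0 = c.a.a.(0 | 0) | =c=> p1
  p1 = a.a.(0 | 0) | =a=> p2
  p2 = a.(0 | 0) | =a=> p3
  p3 = 0 | 0 | (no moves)
Q's transition system — 4 states:
  q0 = c.c.a.(0 | 0) | =c=> q1
  q1 = c.a.(0 | 0) | =c=> q2
  q2 = a.(0 | 0) | =a=> q3
  q3 = 0 | 0 | (no moves)
Bisimilarity quotient blocks:
  B0 = {p0}
  B1 = {p1}
  B2 = {p2, q2}
  B3 = {p3, q3}
  B4 = {q0}
  B5 = {q1}
p0 ∈ B0, q0 ∈ B4 → different blocks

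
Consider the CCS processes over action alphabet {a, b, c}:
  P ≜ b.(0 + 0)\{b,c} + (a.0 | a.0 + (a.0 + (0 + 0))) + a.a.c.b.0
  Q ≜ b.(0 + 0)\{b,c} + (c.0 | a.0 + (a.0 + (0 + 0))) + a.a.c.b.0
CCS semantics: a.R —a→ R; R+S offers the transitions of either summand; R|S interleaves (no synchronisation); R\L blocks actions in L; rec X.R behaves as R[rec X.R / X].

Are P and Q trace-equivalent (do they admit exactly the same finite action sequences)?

NO — witness ⟨c⟩

P's transition system — 9 states:
  u0 = b.(0 + 0)\{b,c} + (a.0 | a.0 + (a.0 + (0 + 0))) + a.a.c.b.0 has moves ··a··> u1, ··a··> u2, ··a··> u3, ··a··> u4, ··b··> u5
  u1 = 0 has moves deadlocked
  u2 = 0 | a.0 has moves ··a··> u6
  u3 = a.0 | 0 has moves ··a··> u6
  u4 = a.c.b.0 has moves ··a··> u7
  u5 = (0 + 0)\{b,c} has moves deadlocked
  u6 = 0 | 0 has moves deadlocked
  u7 = c.b.0 has moves ··c··> u8
  u8 = b.0 has moves ··b··> u1
Q's transition system — 9 states:
  v0 = b.(0 + 0)\{b,c} + (c.0 | a.0 + (a.0 + (0 + 0))) + a.a.c.b.0 has moves ··a··> v1, ··a··> v2, ··a··> v3, ··b··> v4, ··c··> v5
  v1 = 0 has moves deadlocked
  v2 = a.c.b.0 has moves ··a··> v6
  v3 = c.0 | 0 has moves ··c··> v7
  v4 = (0 + 0)\{b,c} has moves deadlocked
  v5 = 0 | a.0 has moves ··a··> v7
  v6 = c.b.0 has moves ··c··> v8
  v7 = 0 | 0 has moves deadlocked
  v8 = b.0 has moves ··b··> v1
Executing c from Q (initial set {v0}):
  [1] c ⇒ {v5}
  Q completes σ.
Executing c from P (initial set {u0}):
  [1] c ⇒ ∅ (P stuck)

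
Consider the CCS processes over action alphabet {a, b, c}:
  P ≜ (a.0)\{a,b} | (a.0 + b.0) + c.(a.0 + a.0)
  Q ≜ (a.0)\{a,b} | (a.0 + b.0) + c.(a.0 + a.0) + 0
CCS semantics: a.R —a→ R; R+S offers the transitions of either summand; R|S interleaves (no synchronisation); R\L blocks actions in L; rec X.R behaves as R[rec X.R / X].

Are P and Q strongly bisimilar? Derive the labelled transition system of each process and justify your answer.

YES

P's transition system — 4 states:
  u0 = (a.0)\{a,b} | (a.0 + b.0) + c.(a.0 + a.0) → -a-> u1, -b-> u1, -c-> u2
  u1 = (a.0)\{a,b} | 0 → ∅
  u2 = a.0 + a.0 → -a-> u3
  u3 = 0 → ∅
Q's transition system — 4 states:
  v0 = (a.0)\{a,b} | (a.0 + b.0) + c.(a.0 + a.0) + 0 → -a-> v1, -b-> v1, -c-> v2
  v1 = (a.0)\{a,b} | 0 → ∅
  v2 = a.0 + a.0 → -a-> v3
  v3 = 0 → ∅
Coarsest stable partition (strong bisimilarity classes):
  B0 = {u0, v0}
  B1 = {u1, u3, v1, v3}
  B2 = {u2, v2}
u0 ∈ B0, v0 ∈ B0 → same block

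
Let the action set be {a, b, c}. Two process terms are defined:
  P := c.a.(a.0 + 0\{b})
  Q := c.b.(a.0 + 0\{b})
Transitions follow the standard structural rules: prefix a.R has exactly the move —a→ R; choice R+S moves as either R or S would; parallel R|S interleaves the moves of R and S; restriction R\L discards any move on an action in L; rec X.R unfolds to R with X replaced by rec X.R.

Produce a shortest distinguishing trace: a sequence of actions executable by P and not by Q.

Reachable graph of P (4 states):
  s0 = c.a.(a.0 + 0\{b}) ⊢ =c=> s1
  s1 = a.(a.0 + 0\{b}) ⊢ =a=> s2
  s2 = a.0 + 0\{b} ⊢ =a=> s3
  s3 = 0 ⊢ stopped
Reachable graph of Q (4 states):
  t0 = c.b.(a.0 + 0\{b}) ⊢ =c=> t1
  t1 = b.(a.0 + 0\{b}) ⊢ =b=> t2
  t2 = a.0 + 0\{b} ⊢ =a=> t3
  t3 = 0 ⊢ stopped
Trace ⟨ca⟩ through P, begin at {s0}:
  [1] c ⇒ {s1}
  [2] a ⇒ {s2}
  — P admits the full trace.
Trace ⟨ca⟩ through Q, begin at {t0}:
  [1] c ⇒ {t1}
  [2] a ⇒ ∅  — Q cannot continue

ca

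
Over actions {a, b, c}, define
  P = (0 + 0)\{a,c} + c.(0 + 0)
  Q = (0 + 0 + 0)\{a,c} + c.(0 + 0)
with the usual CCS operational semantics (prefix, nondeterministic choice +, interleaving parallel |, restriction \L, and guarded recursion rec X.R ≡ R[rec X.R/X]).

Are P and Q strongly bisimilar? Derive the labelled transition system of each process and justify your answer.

YES

LTS(P): 2 reachable states
  u0 = (0 + 0)\{a,c} + c.(0 + 0) | =c=> u1
  u1 = 0 + 0 | ∅
LTS(Q): 2 reachable states
  v0 = (0 + 0 + 0)\{a,c} + c.(0 + 0) | =c=> v1
  v1 = 0 + 0 | ∅
Coarsest stable partition (strong bisimilarity classes):
  B0 = {u0, v0}
  B1 = {u1, v1}
u0 ∈ B0, v0 ∈ B0 → same block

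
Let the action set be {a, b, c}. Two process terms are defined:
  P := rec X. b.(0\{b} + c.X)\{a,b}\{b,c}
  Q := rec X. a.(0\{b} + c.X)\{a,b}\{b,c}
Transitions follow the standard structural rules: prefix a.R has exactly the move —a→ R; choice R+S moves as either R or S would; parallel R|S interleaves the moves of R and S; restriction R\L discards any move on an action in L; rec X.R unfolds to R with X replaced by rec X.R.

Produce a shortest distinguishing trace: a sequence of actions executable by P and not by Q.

b

P's transition system — 2 states:
  m0 = rec X. b.(0\{b} + c.X)\{a,b}\{b,c} | --b--▸ m1
  m1 = (0\{b} + c.(rec X. b.(0\{b} + c.X)\{a,b}\{b,c}))\{a,b}\{b,c} | ∅
Q's transition system — 2 states:
  n0 = rec X. a.(0\{b} + c.X)\{a,b}\{b,c} | --a--▸ n1
  n1 = (0\{b} + c.(rec X. a.(0\{b} + c.X)\{a,b}\{b,c}))\{a,b}\{b,c} | ∅
Executing b from P (initial set {m0}):
  [1] b ⇒ {m1}
  — P admits the full trace.
Executing b from Q (initial set {n0}):
  [1] b ⇒ ∅  — Q cannot continue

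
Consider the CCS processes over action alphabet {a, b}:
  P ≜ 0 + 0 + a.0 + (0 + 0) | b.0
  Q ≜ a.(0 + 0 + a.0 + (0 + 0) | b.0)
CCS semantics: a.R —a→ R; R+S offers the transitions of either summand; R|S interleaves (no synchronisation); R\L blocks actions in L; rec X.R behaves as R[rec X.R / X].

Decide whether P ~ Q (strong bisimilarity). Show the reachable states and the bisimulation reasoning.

P's transition system — 3 states:
  m0 = 0 + 0 + a.0 + (0 + 0) | b.0 | ··a··> m1, ··b··> m2
  m1 = 0 | deadlocked
  m2 = (0 + 0) | 0 | deadlocked
Q's transition system — 4 states:
  n0 = a.(0 + 0 + a.0 + (0 + 0) | b.0) | ··a··> n1
  n1 = 0 + 0 + a.0 + (0 + 0) | b.0 | ··a··> n2, ··b··> n3
  n2 = 0 | deadlocked
  n3 = (0 + 0) | 0 | deadlocked
Coarsest stable partition (strong bisimilarity classes):
  B0 = {m0, n1}
  B1 = {m1, m2, n2, n3}
  B2 = {n0}
m0 ∈ B0, n0 ∈ B2 → different blocks

P ≁ Q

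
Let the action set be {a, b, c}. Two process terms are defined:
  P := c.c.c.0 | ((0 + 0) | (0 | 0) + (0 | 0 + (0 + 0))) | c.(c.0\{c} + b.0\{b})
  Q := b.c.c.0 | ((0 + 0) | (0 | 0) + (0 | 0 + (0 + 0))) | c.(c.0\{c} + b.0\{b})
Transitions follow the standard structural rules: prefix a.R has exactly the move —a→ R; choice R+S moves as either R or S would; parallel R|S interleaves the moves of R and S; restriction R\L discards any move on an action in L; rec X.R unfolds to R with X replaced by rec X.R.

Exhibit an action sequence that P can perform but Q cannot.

P's transition system — 16 states:
  p0 = c.c.c.0 | ((0 + 0) | (0 | 0) + (0 | 0 + (0 + 0))) | c.(c.0\{c} + b.0\{b}) ⊢ --c--▸ p1, --c--▸ p2
  p1 = c.c.0 | ((0 + 0) | (0 | 0) + (0 | 0 + (0 + 0))) | c.(c.0\{c} + b.0\{b}) ⊢ --c--▸ p3, --c--▸ p4
  p2 = c.c.c.0 | ((0 + 0) | (0 | 0) + (0 | 0 + (0 + 0))) | (c.0\{c} + b.0\{b}) ⊢ --b--▸ p5, --c--▸ p4, --c--▸ p6
  p3 = c.0 | ((0 + 0) | (0 | 0) + (0 | 0 + (0 + 0))) | c.(c.0\{c} + b.0\{b}) ⊢ --c--▸ p7, --c--▸ p8
  p4 = c.c.0 | ((0 + 0) | (0 | 0) + (0 | 0 + (0 + 0))) | (c.0\{c} + b.0\{b}) ⊢ --b--▸ p9, --c--▸ p10, --c--▸ p8
  p5 = c.c.c.0 | ((0 + 0) | (0 | 0) + (0 | 0 + (0 + 0))) | 0\{b} ⊢ --c--▸ p9
  p6 = c.c.c.0 | ((0 + 0) | (0 | 0) + (0 | 0 + (0 + 0))) | 0\{c} ⊢ --c--▸ p10
  p7 = 0 | ((0 + 0) | (0 | 0) + (0 | 0 + (0 + 0))) | c.(c.0\{c} + b.0\{b}) ⊢ --c--▸ p11
  p8 = c.0 | ((0 + 0) | (0 | 0) + (0 | 0 + (0 + 0))) | (c.0\{c} + b.0\{b}) ⊢ --b--▸ p12, --c--▸ p11, --c--▸ p13
  p9 = c.c.0 | ((0 + 0) | (0 | 0) + (0 | 0 + (0 + 0))) | 0\{b} ⊢ --c--▸ p12
  p10 = c.c.0 | ((0 + 0) | (0 | 0) + (0 | 0 + (0 + 0))) | 0\{c} ⊢ --c--▸ p13
  p11 = 0 | ((0 + 0) | (0 | 0) + (0 | 0 + (0 + 0))) | (c.0\{c} + b.0\{b}) ⊢ --b--▸ p14, --c--▸ p15
  p12 = c.0 | ((0 + 0) | (0 | 0) + (0 | 0 + (0 + 0))) | 0\{b} ⊢ --c--▸ p14
  p13 = c.0 | ((0 + 0) | (0 | 0) + (0 | 0 + (0 + 0))) | 0\{c} ⊢ --c--▸ p15
  p14 = 0 | ((0 + 0) | (0 | 0) + (0 | 0 + (0 + 0))) | 0\{b} ⊢ ∅
  p15 = 0 | ((0 + 0) | (0 | 0) + (0 | 0 + (0 + 0))) | 0\{c} ⊢ ∅
Q's transition system — 16 states:
  q0 = b.c.c.0 | ((0 + 0) | (0 | 0) + (0 | 0 + (0 + 0))) | c.(c.0\{c} + b.0\{b}) ⊢ --b--▸ q1, --c--▸ q2
  q1 = c.c.0 | ((0 + 0) | (0 | 0) + (0 | 0 + (0 + 0))) | c.(c.0\{c} + b.0\{b}) ⊢ --c--▸ q3, --c--▸ q4
  q2 = b.c.c.0 | ((0 + 0) | (0 | 0) + (0 | 0 + (0 + 0))) | (c.0\{c} + b.0\{b}) ⊢ --b--▸ q4, --b--▸ q5, --c--▸ q6
  q3 = c.0 | ((0 + 0) | (0 | 0) + (0 | 0 + (0 + 0))) | c.(c.0\{c} + b.0\{b}) ⊢ --c--▸ q7, --c--▸ q8
  q4 = c.c.0 | ((0 + 0) | (0 | 0) + (0 | 0 + (0 + 0))) | (c.0\{c} + b.0\{b}) ⊢ --b--▸ q9, --c--▸ q10, --c--▸ q8
  q5 = b.c.c.0 | ((0 + 0) | (0 | 0) + (0 | 0 + (0 + 0))) | 0\{b} ⊢ --b--▸ q9
  q6 = b.c.c.0 | ((0 + 0) | (0 | 0) + (0 | 0 + (0 + 0))) | 0\{c} ⊢ --b--▸ q10
  q7 = 0 | ((0 + 0) | (0 | 0) + (0 | 0 + (0 + 0))) | c.(c.0\{c} + b.0\{b}) ⊢ --c--▸ q11
  q8 = c.0 | ((0 + 0) | (0 | 0) + (0 | 0 + (0 + 0))) | (c.0\{c} + b.0\{b}) ⊢ --b--▸ q12, --c--▸ q11, --c--▸ q13
  q9 = c.c.0 | ((0 + 0) | (0 | 0) + (0 | 0 + (0 + 0))) | 0\{b} ⊢ --c--▸ q12
  q10 = c.c.0 | ((0 + 0) | (0 | 0) + (0 | 0 + (0 + 0))) | 0\{c} ⊢ --c--▸ q13
  q11 = 0 | ((0 + 0) | (0 | 0) + (0 | 0 + (0 + 0))) | (c.0\{c} + b.0\{b}) ⊢ --b--▸ q14, --c--▸ q15
  q12 = c.0 | ((0 + 0) | (0 | 0) + (0 | 0 + (0 + 0))) | 0\{b} ⊢ --c--▸ q14
  q13 = c.0 | ((0 + 0) | (0 | 0) + (0 | 0 + (0 + 0))) | 0\{c} ⊢ --c--▸ q15
  q14 = 0 | ((0 + 0) | (0 | 0) + (0 | 0 + (0 + 0))) | 0\{b} ⊢ ∅
  q15 = 0 | ((0 + 0) | (0 | 0) + (0 | 0 + (0 + 0))) | 0\{c} ⊢ ∅
Executing ccc from P (initial set {p0}):
  step 1 (c): {p1, p2}
  step 2 (c): {p3, p4, p6}
  step 3 (c): {p10, p7, p8}
  — P admits the full trace.
Executing ccc from Q (initial set {q0}):
  step 1 (c): {q2}
  step 2 (c): {q6}
  step 3 (c): ∅ (Q stuck)

ccc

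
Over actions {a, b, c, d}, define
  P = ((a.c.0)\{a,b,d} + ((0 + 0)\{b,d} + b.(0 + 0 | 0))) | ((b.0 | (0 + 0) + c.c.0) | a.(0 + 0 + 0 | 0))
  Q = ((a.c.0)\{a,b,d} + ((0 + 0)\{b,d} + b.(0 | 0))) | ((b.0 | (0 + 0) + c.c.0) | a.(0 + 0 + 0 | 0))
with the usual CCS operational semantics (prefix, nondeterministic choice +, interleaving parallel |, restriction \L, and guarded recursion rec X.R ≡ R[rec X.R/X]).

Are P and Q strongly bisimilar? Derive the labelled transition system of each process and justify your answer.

P ~ Q

Reachable graph of P (16 states):
  u0 = ((a.c.0)\{a,b,d} + ((0 + 0)\{b,d} + b.(0 + 0 | 0))) | ((b.0 | (0 + 0) + c.c.0) | a.(0 + 0 + 0 | 0)) :: -a-> u1, -b-> u2, -b-> u3, -c-> u4
  u1 = ((a.c.0)\{a,b,d} + ((0 + 0)\{b,d} + b.(0 + 0 | 0))) | ((b.0 | (0 + 0) + c.c.0) | (0 + 0 + 0 | 0)) :: -b-> u5, -b-> u6, -c-> u7
  u2 = ((a.c.0)\{a,b,d} + ((0 + 0)\{b,d} + b.(0 + 0 | 0))) | (0 | (0 + 0) | a.(0 + 0 + 0 | 0)) :: -a-> u5, -b-> u8
  u3 = (0 + 0 | 0) | ((b.0 | (0 + 0) + c.c.0) | a.(0 + 0 + 0 | 0)) :: -a-> u6, -b-> u8, -c-> u9
  u4 = ((a.c.0)\{a,b,d} + ((0 + 0)\{b,d} + b.(0 + 0 | 0))) | (c.0 | a.(0 + 0 + 0 | 0)) :: -a-> u7, -b-> u9, -c-> u10
  u5 = ((a.c.0)\{a,b,d} + ((0 + 0)\{b,d} + b.(0 + 0 | 0))) | (0 | (0 + 0) | (0 + 0 + 0 | 0)) :: -b-> u11
  u6 = (0 + 0 | 0) | ((b.0 | (0 + 0) + c.c.0) | (0 + 0 + 0 | 0)) :: -b-> u11, -c-> u12
  u7 = ((a.c.0)\{a,b,d} + ((0 + 0)\{b,d} + b.(0 + 0 | 0))) | (c.0 | (0 + 0 + 0 | 0)) :: -b-> u12, -c-> u13
  u8 = (0 + 0 | 0) | (0 | (0 + 0) | a.(0 + 0 + 0 | 0)) :: -a-> u11
  u9 = (0 + 0 | 0) | (c.0 | a.(0 + 0 + 0 | 0)) :: -a-> u12, -c-> u14
  u10 = ((a.c.0)\{a,b,d} + ((0 + 0)\{b,d} + b.(0 + 0 | 0))) | (0 | a.(0 + 0 + 0 | 0)) :: -a-> u13, -b-> u14
  u11 = (0 + 0 | 0) | (0 | (0 + 0) | (0 + 0 + 0 | 0)) :: (no moves)
  u12 = (0 + 0 | 0) | (c.0 | (0 + 0 + 0 | 0)) :: -c-> u15
  u13 = ((a.c.0)\{a,b,d} + ((0 + 0)\{b,d} + b.(0 + 0 | 0))) | (0 | (0 + 0 + 0 | 0)) :: -b-> u15
  u14 = (0 + 0 | 0) | (0 | a.(0 + 0 + 0 | 0)) :: -a-> u15
  u15 = (0 + 0 | 0) | (0 | (0 + 0 + 0 | 0)) :: (no moves)
Reachable graph of Q (16 states):
  v0 = ((a.c.0)\{a,b,d} + ((0 + 0)\{b,d} + b.(0 | 0))) | ((b.0 | (0 + 0) + c.c.0) | a.(0 + 0 + 0 | 0)) :: -a-> v1, -b-> v2, -b-> v3, -c-> v4
  v1 = ((a.c.0)\{a,b,d} + ((0 + 0)\{b,d} + b.(0 | 0))) | ((b.0 | (0 + 0) + c.c.0) | (0 + 0 + 0 | 0)) :: -b-> v5, -b-> v6, -c-> v7
  v2 = ((a.c.0)\{a,b,d} + ((0 + 0)\{b,d} + b.(0 | 0))) | (0 | (0 + 0) | a.(0 + 0 + 0 | 0)) :: -a-> v5, -b-> v8
  v3 = 0 | 0 | ((b.0 | (0 + 0) + c.c.0) | a.(0 + 0 + 0 | 0)) :: -a-> v6, -b-> v8, -c-> v9
  v4 = ((a.c.0)\{a,b,d} + ((0 + 0)\{b,d} + b.(0 | 0))) | (c.0 | a.(0 + 0 + 0 | 0)) :: -a-> v7, -b-> v9, -c-> v10
  v5 = ((a.c.0)\{a,b,d} + ((0 + 0)\{b,d} + b.(0 | 0))) | (0 | (0 + 0) | (0 + 0 + 0 | 0)) :: -b-> v11
  v6 = 0 | 0 | ((b.0 | (0 + 0) + c.c.0) | (0 + 0 + 0 | 0)) :: -b-> v11, -c-> v12
  v7 = ((a.c.0)\{a,b,d} + ((0 + 0)\{b,d} + b.(0 | 0))) | (c.0 | (0 + 0 + 0 | 0)) :: -b-> v12, -c-> v13
  v8 = 0 | 0 | (0 | (0 + 0) | a.(0 + 0 + 0 | 0)) :: -a-> v11
  v9 = 0 | 0 | (c.0 | a.(0 + 0 + 0 | 0)) :: -a-> v12, -c-> v14
  v10 = ((a.c.0)\{a,b,d} + ((0 + 0)\{b,d} + b.(0 | 0))) | (0 | a.(0 + 0 + 0 | 0)) :: -a-> v13, -b-> v14
  v11 = 0 | 0 | (0 | (0 + 0) | (0 + 0 + 0 | 0)) :: (no moves)
  v12 = 0 | 0 | (c.0 | (0 + 0 + 0 | 0)) :: -c-> v15
  v13 = ((a.c.0)\{a,b,d} + ((0 + 0)\{b,d} + b.(0 | 0))) | (0 | (0 + 0 + 0 | 0)) :: -b-> v15
  v14 = 0 | 0 | (0 | a.(0 + 0 + 0 | 0)) :: -a-> v15
  v15 = 0 | 0 | (0 | (0 + 0 + 0 | 0)) :: (no moves)
Coarsest stable partition (strong bisimilarity classes):
  B0 = {u0, v0}
  B1 = {u1, v1}
  B2 = {u7, v7}
  B3 = {u13, u5, v13, v5}
  B4 = {u11, u15, v11, v15}
  B5 = {u12, v12}
  B6 = {u6, v6}
  B7 = {u10, u2, v10, v2}
  B8 = {u14, u8, v14, v8}
  B9 = {u4, v4}
  B10 = {u9, v9}
  B11 = {u3, v3}
u0 ∈ B0, v0 ∈ B0 → same block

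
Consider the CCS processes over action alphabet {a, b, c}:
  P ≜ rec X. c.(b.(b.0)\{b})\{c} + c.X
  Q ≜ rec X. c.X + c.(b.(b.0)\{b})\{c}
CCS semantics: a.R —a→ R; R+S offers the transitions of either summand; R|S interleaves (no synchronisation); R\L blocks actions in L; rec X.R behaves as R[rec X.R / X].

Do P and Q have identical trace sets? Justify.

LTS(P): 3 reachable states
  m0 = rec X. c.(b.(b.0)\{b})\{c} + c.X has moves ··c··> m0, ··c··> m1
  m1 = (b.(b.0)\{b})\{c} has moves ··b··> m2
  m2 = (b.0)\{b}\{c} has moves deadlocked
LTS(Q): 3 reachable states
  n0 = rec X. c.X + c.(b.(b.0)\{b})\{c} has moves ··c··> n0, ··c··> n1
  n1 = (b.(b.0)\{b})\{c} has moves ··b··> n2
  n2 = (b.0)\{b}\{c} has moves deadlocked
Partition-refinement fixed point:
  B0 = {m0, n0}
  B1 = {m1, n1}
  B2 = {m2, n2}
m0 ∈ B0, n0 ∈ B0 → same block
Bisimilar ⇒ trace-equivalent.

traces(P) = traces(Q)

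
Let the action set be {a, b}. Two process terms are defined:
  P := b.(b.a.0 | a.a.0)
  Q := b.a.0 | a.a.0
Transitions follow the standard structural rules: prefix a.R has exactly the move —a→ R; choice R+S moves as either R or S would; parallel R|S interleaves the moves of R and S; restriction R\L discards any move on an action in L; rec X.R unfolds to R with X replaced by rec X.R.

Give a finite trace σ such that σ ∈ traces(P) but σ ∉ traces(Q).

LTS(P): 10 reachable states
  p0 = b.(b.a.0 | a.a.0) | =b=> p1
  p1 = b.a.0 | a.a.0 | =a=> p2, =b=> p3
  p2 = b.a.0 | a.0 | =a=> p4, =b=> p5
  p3 = a.0 | a.a.0 | =a=> p5, =a=> p6
  p4 = b.a.0 | 0 | =b=> p7
  p5 = a.0 | a.0 | =a=> p7, =a=> p8
  p6 = 0 | a.a.0 | =a=> p8
  p7 = a.0 | 0 | =a=> p9
  p8 = 0 | a.0 | =a=> p9
  p9 = 0 | 0 | deadlocked
LTS(Q): 9 reachable states
  q0 = b.a.0 | a.a.0 | =a=> q1, =b=> q2
  q1 = b.a.0 | a.0 | =a=> q3, =b=> q4
  q2 = a.0 | a.a.0 | =a=> q4, =a=> q5
  q3 = b.a.0 | 0 | =b=> q6
  q4 = a.0 | a.0 | =a=> q6, =a=> q7
  q5 = 0 | a.a.0 | =a=> q7
  q6 = a.0 | 0 | =a=> q8
  q7 = 0 | a.0 | =a=> q8
  q8 = 0 | 0 | deadlocked
Executing bb from P (initial set {p0}):
  after b @ step 1: {p1}
  after b @ step 2: {p3}
  — P admits the full trace.
Executing bb from Q (initial set {q0}):
  after b @ step 1: {q2}
  after b @ step 2: ∅ (Q stuck)

bb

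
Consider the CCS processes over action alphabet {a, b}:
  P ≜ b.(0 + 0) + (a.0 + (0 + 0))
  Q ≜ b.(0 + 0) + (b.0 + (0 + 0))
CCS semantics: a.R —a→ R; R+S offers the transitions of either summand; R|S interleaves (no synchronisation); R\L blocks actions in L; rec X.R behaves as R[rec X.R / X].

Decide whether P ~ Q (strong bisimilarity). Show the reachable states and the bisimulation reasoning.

LTS(P): 3 reachable states
  p0 = b.(0 + 0) + (a.0 + (0 + 0)) has moves —a→ p1, —b→ p2
  p1 = 0 has moves ·
  p2 = 0 + 0 has moves ·
LTS(Q): 3 reachable states
  q0 = b.(0 + 0) + (b.0 + (0 + 0)) has moves —b→ q1, —b→ q2
  q1 = 0 has moves ·
  q2 = 0 + 0 has moves ·
Coarsest stable partition (strong bisimilarity classes):
  B0 = {p0}
  B1 = {p1, p2, q1, q2}
  B2 = {q0}
p0 ∈ B0, q0 ∈ B2 → different blocks

P ≁ Q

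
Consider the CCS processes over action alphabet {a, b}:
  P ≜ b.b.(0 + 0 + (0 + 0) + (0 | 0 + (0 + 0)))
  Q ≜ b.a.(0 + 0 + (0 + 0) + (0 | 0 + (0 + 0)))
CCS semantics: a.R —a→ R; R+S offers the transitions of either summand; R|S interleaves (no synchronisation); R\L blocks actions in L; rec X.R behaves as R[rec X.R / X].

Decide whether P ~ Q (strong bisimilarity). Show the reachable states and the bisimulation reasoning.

P ≁ Q

LTS(P): 3 reachable states
  p0 = b.b.(0 + 0 + (0 + 0) + (0 | 0 + (0 + 0))) ⊢ =b=> p1
  p1 = b.(0 + 0 + (0 + 0) + (0 | 0 + (0 + 0))) ⊢ =b=> p2
  p2 = 0 + 0 + (0 + 0) + (0 | 0 + (0 + 0)) ⊢ deadlocked
LTS(Q): 3 reachable states
  q0 = b.a.(0 + 0 + (0 + 0) + (0 | 0 + (0 + 0))) ⊢ =b=> q1
  q1 = a.(0 + 0 + (0 + 0) + (0 | 0 + (0 + 0))) ⊢ =a=> q2
  q2 = 0 + 0 + (0 + 0) + (0 | 0 + (0 + 0)) ⊢ deadlocked
Coarsest stable partition (strong bisimilarity classes):
  B0 = {p0}
  B1 = {p1}
  B2 = {p2, q2}
  B3 = {q0}
  B4 = {q1}
p0 ∈ B0, q0 ∈ B3 → different blocks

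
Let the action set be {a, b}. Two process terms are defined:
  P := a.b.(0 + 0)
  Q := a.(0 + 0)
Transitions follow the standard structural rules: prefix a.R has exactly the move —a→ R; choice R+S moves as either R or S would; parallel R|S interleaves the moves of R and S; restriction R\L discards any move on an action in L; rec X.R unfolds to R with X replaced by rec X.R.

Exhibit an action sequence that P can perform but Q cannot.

ab

LTS(P): 3 reachable states
  u0 = a.b.(0 + 0) ⊢ -a-> u1
  u1 = b.(0 + 0) ⊢ -b-> u2
  u2 = 0 + 0 ⊢ stopped
LTS(Q): 2 reachable states
  v0 = a.(0 + 0) ⊢ -a-> v1
  v1 = 0 + 0 ⊢ stopped
Run σ = ⟨ab⟩ on P: start {u0}
  [1] a ⇒ {u1}
  [2] b ⇒ {u2}
  — P admits the full trace.
Run σ = ⟨ab⟩ on Q: start {v0}
  [1] a ⇒ {v1}
  [2] b ⇒ ∅  — Q cannot continue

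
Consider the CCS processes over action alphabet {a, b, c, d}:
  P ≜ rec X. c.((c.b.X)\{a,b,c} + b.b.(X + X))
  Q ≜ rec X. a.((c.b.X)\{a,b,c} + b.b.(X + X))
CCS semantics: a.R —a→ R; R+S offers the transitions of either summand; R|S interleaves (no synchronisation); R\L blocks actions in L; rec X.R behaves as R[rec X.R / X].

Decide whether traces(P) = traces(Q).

traces(P) ≠ traces(Q) — witness ⟨c⟩

P's transition system — 4 states:
  m0 = rec X. c.((c.b.X)\{a,b,c} + b.b.(X + X)) :: -c-> m1
  m1 = (c.b.(rec X. c.((c.b.X)\{a,b,c} + b.b.(X + X))))\{a,b,c} + b.b.((rec X. c.((c.b.X)\{a,b,c} + b.b.(X + X))) + (rec X. c.((c.b.X)\{a,b,c} + b.b.(X + X)))) :: -b-> m2
  m2 = b.((rec X. c.((c.b.X)\{a,b,c} + b.b.(X + X))) + (rec X. c.((c.b.X)\{a,b,c} + b.b.(X + X)))) :: -b-> m3
  m3 = (rec X. c.((c.b.X)\{a,b,c} + b.b.(X + X))) + (rec X. c.((c.b.X)\{a,b,c} + b.b.(X + X))) :: -c-> m1
Q's transition system — 4 states:
  n0 = rec X. a.((c.b.X)\{a,b,c} + b.b.(X + X)) :: -a-> n1
  n1 = (c.b.(rec X. a.((c.b.X)\{a,b,c} + b.b.(X + X))))\{a,b,c} + b.b.((rec X. a.((c.b.X)\{a,b,c} + b.b.(X + X))) + (rec X. a.((c.b.X)\{a,b,c} + b.b.(X + X)))) :: -b-> n2
  n2 = b.((rec X. a.((c.b.X)\{a,b,c} + b.b.(X + X))) + (rec X. a.((c.b.X)\{a,b,c} + b.b.(X + X)))) :: -b-> n3
  n3 = (rec X. a.((c.b.X)\{a,b,c} + b.b.(X + X))) + (rec X. a.((c.b.X)\{a,b,c} + b.b.(X + X))) :: -a-> n1
Trace ⟨c⟩ through P, begin at {m0}:
  step 1 (c): {m1}
  ✓ P
Trace ⟨c⟩ through Q, begin at {n0}:
  step 1 (c): ∅  — Q cannot continue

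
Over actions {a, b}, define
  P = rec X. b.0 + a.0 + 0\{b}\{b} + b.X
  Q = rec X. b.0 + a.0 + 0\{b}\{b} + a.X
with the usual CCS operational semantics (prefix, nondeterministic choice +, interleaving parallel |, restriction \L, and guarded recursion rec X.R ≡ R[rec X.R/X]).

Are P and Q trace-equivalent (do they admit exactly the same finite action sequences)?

Reachable graph of P (2 states):
  s0 = rec X. b.0 + a.0 + 0\{b}\{b} + b.X ⊢ ··a··> s1, ··b··> s0, ··b··> s1
  s1 = 0 ⊢ stopped
Reachable graph of Q (2 states):
  t0 = rec X. b.0 + a.0 + 0\{b}\{b} + a.X ⊢ ··a··> t0, ··a··> t1, ··b··> t1
  t1 = 0 ⊢ stopped
Executing ba from P (initial set {s0}):
  step 1 (b): {s0, s1}
  step 2 (a): {s1}
  ✓ P
Executing ba from Q (initial set {t0}):
  step 1 (b): {t1}
  step 2 (a): no successor for Q

trace-distinct — witness ⟨ba⟩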